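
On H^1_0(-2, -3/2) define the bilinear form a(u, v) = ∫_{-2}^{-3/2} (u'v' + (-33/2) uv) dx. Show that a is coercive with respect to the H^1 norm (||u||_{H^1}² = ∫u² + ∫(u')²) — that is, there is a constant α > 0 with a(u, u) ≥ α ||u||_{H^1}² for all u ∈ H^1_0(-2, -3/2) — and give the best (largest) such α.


α = (-33 + 8*π^2)/(2*(1 + 4*π^2))

Coercivity of a(·,·) on H^1_0(-2, -3/2) means a(u, u) ≥ α ||u||_{H^1}² for every u ∈ H^1_0.
The interval has length L = 1/2, and Poincaré/coercivity depend only on L. Here a(u, u) = ∫(u')² + (-33/2)·∫u².
Here c = -33/2 < 0 with |c| < (π/L)² = 4*π^2, so coercivity still holds. The condition a(u,u) ≥ α||u||_{H^1}² reads (1−α)∫(u')² ≥ (α−c)∫u². Any admissible α is ≤ 1 (rapidly oscillating u have ∫u²/∫(u')² → 0), and α = 1 would force 0 ≥ (1−c)∫u², impossible since c < 1; so 1−α > 0. By the sharp Poincaré inequality on H^1_0 of an interval of length L, ∫(u')² ≥ (π/L)²∫u² with equality for the first sine mode sin(π(x−x₀)/L) (x₀ the left endpoint), so the inequality holds for all u iff (1−α)(π/L)² ≥ α − c, i.e. α ≤ ((π/L)² + c)/((π/L)² + 1) = (1 + c(L/π)²)/(1 + (L/π)²). (Direct route, valid since c ≤ 0: Poincaré gives c∫u² ≥ c(L/π)²∫(u')², so a(u,u) ≥ (1 + c(L/π)²)∫(u')², while ||u||_{H^1}² ≤ (1 + (L/π)²)∫(u')²; dividing yields the same α.) With (π/L)² = 4*π^2 and c = -33/2, the largest admissible constant is α = ((π/L)² + c)/((π/L)² + 1).
Simplifying, α = (-33 + 8*π^2)/(2*(1 + 4*π^2)).


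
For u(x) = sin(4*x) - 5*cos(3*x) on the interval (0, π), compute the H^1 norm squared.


||u||_{H^1(0,π)}^2 = -800/7 + 267*π/2

u'(x) = 15*sin(3*x) + 4*cos(4*x).
Expand u² and (u')² and integrate term by term on (0, π), using: for integers n ≥ 1, ∫_0^π sin²(nx) dx = ∫_0^π cos²(nx) dx = π/2; for n ≠ n', ∫_0^π sin(nx)sin(n'x) dx = ∫_0^π cos(nx)cos(n'x) dx = 0; and by product-to-sum, ∫_0^π sin(nx)cos(n'x) dx = ½∫_0^π [sin((n+n')x) + sin((n−n')x)] dx, which is 0 when n+n' is even and 2n/(n²−n'²) when n+n' is odd (it need not vanish on (0, π)).
  u² squared terms: (-5)²·∫cos(3x)² dx = 25·π/2 = 25*π/2;  (1)²·∫sin(4x)² dx = 1·π/2 = π/2.
  u² cross terms: 2·(-5)·(1)·∫cos(3x)·sin(4x) dx = -10·(8/7) = -80/7.
  So ∫_0^π u² dx = 25*π/2 + π/2 − 80/7 = -80/7 + 13*π.
  (u')² squared terms: (4)²·∫cos(4x)² dx = 16·π/2 = 8*π;  (15)²·∫sin(3x)² dx = 225·π/2 = 225*π/2.
  (u')² cross terms: 2·(4)·(15)·∫cos(4x)·sin(3x) dx = 120·(-6/7) = -720/7.
  So ∫_0^π (u')² dx = 8*π + 225*π/2 − 720/7 = -720/7 + 241*π/2.
||u||_{H^1}^2 = (-80/7 + 13*π) + (-720/7 + 241*π/2) = -800/7 + 267*π/2.


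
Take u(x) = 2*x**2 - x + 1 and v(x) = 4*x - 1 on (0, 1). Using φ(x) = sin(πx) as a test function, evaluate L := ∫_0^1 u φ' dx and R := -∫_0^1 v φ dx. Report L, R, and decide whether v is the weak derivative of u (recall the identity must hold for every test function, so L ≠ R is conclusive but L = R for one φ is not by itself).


LHS = -2/π, RHS = -2/π. Yes, v = u' weakly.

u(x) = 2*x**2 - x + 1, classical derivative u'(x) = 4*x - 1.
φ(x) = sin(πx), so φ'(x) = π*cos(π*x).
Note φ(0) = φ(1) = 0, so the boundary term u·φ vanishes.
LHS = ∫_0^1 u(x) φ'(x) dx = ∫_0^1 (2*π*x^2*cos(π*x) - π*x*cos(π*x) + π*cos(π*x)) dx. Term by term:
  ∫_0^1 π*cos(π*x) dx = 0;  ∫_0^1 -π*x*cos(π*x) dx = 2/π;  ∫_0^1 2*π*x^2*cos(π*x) dx = -4/π.
Sum: 0 + 2/π − 4/π = -2/π.
So LHS = -2/π.
∫_0^1 v(x) φ(x) dx = ∫_0^1 (4*x*sin(π*x) - sin(π*x)) dx. Term by term:
  ∫_0^1 -sin(π*x) dx = -2/π;  ∫_0^1 4*x*sin(π*x) dx = 4/π.
Sum: -2/π + 4/π = 2/π.
So RHS = -∫_0^1 v(x) φ(x) dx = -2/π.
LHS = RHS, so the identity holds for this test φ.
Moreover u is smooth here and v(x) = u'(x) = 4*x - 1 pointwise, so the identity holds for every test function. Hence v is the weak derivative of u.


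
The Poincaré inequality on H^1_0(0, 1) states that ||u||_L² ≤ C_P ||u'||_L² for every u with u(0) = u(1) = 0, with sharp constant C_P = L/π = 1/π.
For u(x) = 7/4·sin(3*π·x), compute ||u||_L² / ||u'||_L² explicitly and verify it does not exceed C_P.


||u||_L² / ||u'||_L² = 1/(3*π) < C_P = 1/π.

u(x) = 7/4·sin(3*π·x), so u'(x) = 21*π*cos(3*π*x)/4.
Writing u(x) = A·sin(kπx/L) with A = 7/4 and k = 3, use ∫_0^L sin²(kπx/L) dx = L/2 and ∫_0^L cos²(kπx/L) dx = L/2.
u² = 49/16·sin²(3*π·x) and (u')² = 441*π^2/16·cos²(3*π·x), and each of sin², cos² integrates to L/2 = 1/2 over (0, 1).
∫_0^1 u² dx = 49/32, so ||u||_L² = 7*sqrt(2)/8.
∫_0^1 (u')² dx = 441*π^2/32, so ||u'||_L² = 21*sqrt(2)*π/8.
Ratio ||u||_L² / ||u'||_L² = 1/(3*π).
Sharp Poincaré constant on H^1_0(0, 1) is C_P = L/π = 1/π, achieved by sin(π·x).
This is the k = 3 harmonic; the ratio L/(kπ) is strictly less than C_P = L/π, consistent with the sharp inequality ||u||_L² ≤ C_P ||u'||_L².


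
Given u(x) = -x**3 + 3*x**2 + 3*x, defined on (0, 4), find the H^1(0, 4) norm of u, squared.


||u||_{H^1}^2 = 15756/35

The H^1 norm (squared) on an interval (0, L) is
  ||u||_{H^1}^2 = ∫_0^L u(x)^2 dx + ∫_0^L u'(x)^2 dx.
Compute u'(x) = -3*x**2 + 6*x + 3.
Then u(x)^2 = x**6 - 6*x**5 + 3*x**4 + 18*x**3 + 9*x**2 and u'(x)^2 = 9*x**4 - 36*x**3 + 18*x**2 + 36*x + 9.
Integrate each monomial from 0 to 4 using ∫_0^4 c·x^n dx = c·4^(n+1)/(n+1):
  ∫_0^4 u(x)^2 dx = ∫_0^4 (x^6 - 6*x^5 + 3*x^4 + 18*x^3 + 9*x^2) dx. Term by term:
    ∫_0^4 x^6 dx = 16384/7;  ∫_0^4 -6*x^5 dx = -4096;  ∫_0^4 3*x^4 dx = 3072/5;
    ∫_0^4 18*x^3 dx = 1152;  ∫_0^4 9*x^2 dx = 192.
  Sum: 16384/7 − 4096 + 3072/5 + 1152 + 192 = 7104/35.
  ∫_0^4 u'(x)^2 dx = ∫_0^4 (9*x^4 - 36*x^3 + 18*x^2 + 36*x + 9) dx. Term by term:
    ∫_0^4 9*x^4 dx = 9216/5;  ∫_0^4 -36*x^3 dx = -2304;  ∫_0^4 18*x^2 dx = 384;
    ∫_0^4 36*x dx = 288;  ∫_0^4 9 dx = 36.
  Sum: 9216/5 − 2304 + 384 + 288 + 36 = 1236/5.
Adding: ||u||_{H^1}^2 = 7104/35 + 1236/5 = 15756/35.


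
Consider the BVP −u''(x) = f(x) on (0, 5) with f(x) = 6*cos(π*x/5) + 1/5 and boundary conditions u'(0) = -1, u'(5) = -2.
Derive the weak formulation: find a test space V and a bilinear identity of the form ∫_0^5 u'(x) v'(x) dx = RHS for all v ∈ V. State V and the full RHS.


V = H^1(0, 5) (v unrestricted at boundary; u is determined up to an additive constant); weak form: ∫_0^5 u'v' dx = ∫_0^5 (6*cos(π*x/5) + 1/5) v dx − 2·v(5) + v(0) for all v ∈ V.

Multiply both sides by a test function v and integrate from 0 to 5:
  ∫_0^5 −u''(x) v(x) dx = ∫_0^5 f(x) v(x) dx.
Integrate the LHS by parts once:
  ∫_0^5 −u'' v dx = −[u'(x) v(x)]_0^5 + ∫_0^5 u'(x) v'(x) dx.
Thus ∫_0^5 u'(x) v'(x) dx = ∫_0^5 f(x) v(x) dx + [u'(x) v(x)]_0^5.
Choose V so that boundary terms are either known or forced to vanish.
u has inhomogeneous Neumann u'(0) = -1, u'(5) = -2. [u' v]_0^5 = (-2)·v(5) − (-1)·v(0) = − 2·v(5) + v(0). Take V = H^1(0, 5); boundary term becomes part of RHS.
Weak formulation: find u (satisfying any essential BC) such that ∫_0^5 u'(x) v'(x) dx = ∫_0^5 f v dx − 2·v(5) + v(0) for all v ∈ V (Neumann data are natural BCs: they enter the RHS as boundary terms).
Substituting f(x) = 6*cos(π*x/5) + 1/5, the right-hand side is ∫_0^5 (6*cos(π*x/5) + 1/5) v dx − 2·v(5) + v(0).
Compatibility check (pure Neumann): taking v ≡ 1 ∈ V gives 0 = ∫_0^5 f dx + (-2) − (-1), i.e. ∫_0^5 f dx must equal u'(0) − u'(5) = 1. Indeed ∫_0^5 (6*cos(π*x/5) + 1/5) dx = 1, so the data are compatible. The solution is then unique only up to an additive constant (fix it e.g. by requiring ∫_0^5 u dx = 0).


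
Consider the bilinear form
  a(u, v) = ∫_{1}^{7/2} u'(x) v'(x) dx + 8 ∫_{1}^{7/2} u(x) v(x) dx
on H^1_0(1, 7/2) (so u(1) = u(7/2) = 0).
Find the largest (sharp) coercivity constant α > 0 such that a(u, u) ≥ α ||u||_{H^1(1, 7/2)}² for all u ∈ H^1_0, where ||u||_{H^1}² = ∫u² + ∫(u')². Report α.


α = 1

Coercivity of a(·,·) on H^1_0(1, 7/2) means a(u, u) ≥ α ||u||_{H^1}² for every u ∈ H^1_0.
The interval has length L = 5/2, and Poincaré/coercivity depend only on L. Here a(u, u) = ∫(u')² + (8)·∫u².
Here c = 8 ≥ 1, so a(u,u) = ∫(u')² + c∫u² ≥ ∫(u')² + ∫u² = ||u||_{H^1}², i.e. α = 1 works. No larger α is possible: a(u,u) ≥ α||u||_{H^1}² means (1−α)∫(u')² ≥ (α−c)∫u², and for the modes u_n = sin(nπ(x−x₀)/L) (x₀ the left endpoint) one has ∫u_n²/∫(u_n')² = (L/(nπ))² → 0, so a(u_n,u_n)/||u_n||_{H^1}² → 1. Hence the optimal constant is α = 1.
Therefore α = 1.


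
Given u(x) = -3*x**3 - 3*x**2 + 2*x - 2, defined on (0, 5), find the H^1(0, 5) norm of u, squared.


||u||_{H^1}^2 = 4478315/21

The H^1 norm (squared) on an interval (0, L) is
  ||u||_{H^1}^2 = ∫_0^L u(x)^2 dx + ∫_0^L u'(x)^2 dx.
Compute u'(x) = -9*x**2 - 6*x + 2.
Then u(x)^2 = 9*x**6 + 18*x**5 - 3*x**4 + 16*x**2 - 8*x + 4 and u'(x)^2 = 81*x**4 + 108*x**3 - 24*x + 4.
Integrate each monomial from 0 to 5 using ∫_0^5 c·x^n dx = c·5^(n+1)/(n+1):
  ∫_0^5 u(x)^2 dx = ∫_0^5 (9*x^6 + 18*x^5 - 3*x^4 + 16*x^2 - 8*x + 4) dx. Term by term:
    ∫_0^5 9*x^6 dx = 703125/7;  ∫_0^5 18*x^5 dx = 46875;  ∫_0^5 -3*x^4 dx = -1875;
    ∫_0^5 16*x^2 dx = 2000/3;  ∫_0^5 -8*x dx = -100;  ∫_0^5 4 dx = 20.
  Sum: 703125/7 + 46875 − 1875 + 2000/3 − 100 + 20 = 3066695/21.
  ∫_0^5 u'(x)^2 dx = ∫_0^5 (81*x^4 + 108*x^3 - 24*x + 4) dx. Term by term:
    ∫_0^5 81*x^4 dx = 50625;  ∫_0^5 108*x^3 dx = 16875;  ∫_0^5 -24*x dx = -300;
    ∫_0^5 4 dx = 20.
  Sum: 50625 + 16875 − 300 + 20 = 67220.
Adding: ||u||_{H^1}^2 = 3066695/21 + 67220 = 4478315/21.


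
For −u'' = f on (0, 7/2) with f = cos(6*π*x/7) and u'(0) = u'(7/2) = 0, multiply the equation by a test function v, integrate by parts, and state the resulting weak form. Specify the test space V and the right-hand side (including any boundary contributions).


V = H^1(0, 7/2) (no boundary constraint on v; u is determined up to an additive constant); weak form: ∫_0^7/2 u'v' dx = ∫_0^7/2 (cos(6*π*x/7)) v dx for all v ∈ V.

Multiply both sides by a test function v and integrate from 0 to 7/2:
  ∫_0^7/2 −u''(x) v(x) dx = ∫_0^7/2 f(x) v(x) dx.
Integrate the LHS by parts once:
  ∫_0^7/2 −u'' v dx = −[u'(x) v(x)]_0^7/2 + ∫_0^7/2 u'(x) v'(x) dx.
Thus ∫_0^7/2 u'(x) v'(x) dx = ∫_0^7/2 f(x) v(x) dx + [u'(x) v(x)]_0^7/2.
Choose V so that boundary terms are either known or forced to vanish.
u has homogeneous Neumann: u'(0) = u'(7/2) = 0. So [u' v]_0^7/2 = 0·v(7/2) − 0·v(0) = 0 for any v; take V = H^1(0, 7/2).
Weak formulation: find u (satisfying any essential BC) such that ∫_0^7/2 u'(x) v'(x) dx = ∫_0^7/2 f v dx for all v ∈ V (homogeneous Neumann, so boundary terms vanish).
Substituting f(x) = cos(6*π*x/7), the right-hand side is ∫_0^7/2 (cos(6*π*x/7)) v dx.
Compatibility check (pure Neumann): taking v ≡ 1 ∈ V gives 0 = ∫_0^7/2 f dx + (0) − (0), i.e. ∫_0^7/2 f dx must equal u'(0) − u'(7/2) = 0. Indeed ∫_0^7/2 (cos(6*π*x/7)) dx = 0, so the data are compatible. The solution is then unique only up to an additive constant (fix it e.g. by requiring ∫_0^7/2 u dx = 0).


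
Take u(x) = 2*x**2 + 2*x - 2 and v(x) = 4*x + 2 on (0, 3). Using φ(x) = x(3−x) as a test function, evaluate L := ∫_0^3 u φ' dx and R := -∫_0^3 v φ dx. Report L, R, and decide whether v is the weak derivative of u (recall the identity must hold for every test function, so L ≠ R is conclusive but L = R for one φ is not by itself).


LHS = -36, RHS = -36. Yes, v = u' weakly.

u(x) = 2*x**2 + 2*x - 2, classical derivative u'(x) = 4*x + 2.
φ(x) = x(3−x), so φ'(x) = 3 - 2*x.
Note φ(0) = φ(3) = 0, so the boundary term u·φ vanishes.
LHS = ∫_0^3 u(x) φ'(x) dx = ∫_0^3 (-4*x^3 + 2*x^2 + 10*x - 6) dx. Term by term:
  ∫_0^3 -4*x^3 dx = -81;  ∫_0^3 2*x^2 dx = 18;  ∫_0^3 10*x dx = 45;
  ∫_0^3 -6 dx = -18.
Sum: -81 + 18 + 45 − 18 = -36.
So LHS = -36.
∫_0^3 v(x) φ(x) dx = ∫_0^3 (-4*x^3 + 10*x^2 + 6*x) dx. Term by term:
  ∫_0^3 -4*x^3 dx = -81;  ∫_0^3 10*x^2 dx = 90;  ∫_0^3 6*x dx = 27.
Sum: -81 + 90 + 27 = 36.
So RHS = -∫_0^3 v(x) φ(x) dx = -36.
LHS = RHS, so the identity holds for this test φ.
Moreover u is smooth here and v(x) = u'(x) = 4*x + 2 pointwise, so the identity holds for every test function. Hence v is the weak derivative of u.


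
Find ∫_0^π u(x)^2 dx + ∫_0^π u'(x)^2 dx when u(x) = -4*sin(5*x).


||u||_{H^1(0,π)}^2 = 208*π

u'(x) = -20*cos(5*x).
Expand u² and (u')² and integrate term by term on (0, π), using: for integers n ≥ 1, ∫_0^π sin²(nx) dx = ∫_0^π cos²(nx) dx = π/2; for n ≠ n', ∫_0^π sin(nx)sin(n'x) dx = ∫_0^π cos(nx)cos(n'x) dx = 0; and by product-to-sum, ∫_0^π sin(nx)cos(n'x) dx = ½∫_0^π [sin((n+n')x) + sin((n−n')x)] dx, which is 0 when n+n' is even and 2n/(n²−n'²) when n+n' is odd (it need not vanish on (0, π)).
  u² squared terms: (-4)²·∫sin(5x)² dx = 16·π/2 = 8*π.
  So ∫_0^π u² dx = 8*π.
  (u')² squared terms: (-20)²·∫cos(5x)² dx = 400·π/2 = 200*π.
  So ∫_0^π (u')² dx = 200*π.
||u||_{H^1}^2 = (8*π) + (200*π) = 208*π.


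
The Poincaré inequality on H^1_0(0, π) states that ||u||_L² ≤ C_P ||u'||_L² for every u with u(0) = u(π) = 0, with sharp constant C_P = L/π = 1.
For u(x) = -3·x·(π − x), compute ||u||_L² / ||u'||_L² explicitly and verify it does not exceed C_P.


||u||_L² / ||u'||_L² = sqrt(10)*π/10 < C_P = 1.

u(x) = -3·x·(π − x), so u'(x) = 6*x - 3*π.
u(x) = -3·x·(π − x) vanishes at x = 0 and x = π, so u ∈ H^1_0(0, π). Differentiate via the product rule and integrate the resulting polynomials term by term.
  ∫_0^π u² dx = ∫_0^π (9*x^4 - 18*π*x^3 + 9*π^2*x^2) dx. Term by term:
    ∫_0^π 9*x^4 dx = 9*π^5/5;  ∫_0^π -18*π*x^3 dx = -9*π^5/2;  ∫_0^π 9*π^2*x^2 dx = 3*π^5.
  Sum: 9*π^5/5 − 9*π^5/2 + 3*π^5 = 3*π^5/10.
  ∫_0^π (u')² dx = ∫_0^π (36*x^2 - 36*π*x + 9*π^2) dx. Term by term:
    ∫_0^π 36*x^2 dx = 12*π^3;  ∫_0^π -36*π*x dx = -18*π^3;  ∫_0^π 9*π^2 dx = 9*π^3.
  Sum: 12*π^3 − 18*π^3 + 9*π^3 = 3*π^3.
∫_0^π u² dx = 3*π^5/10, so ||u||_L² = sqrt(30)*π^(5/2)/10.
∫_0^π (u')² dx = 3*π^3, so ||u'||_L² = sqrt(3)*π^(3/2).
Ratio ||u||_L² / ||u'||_L² = sqrt(10)*π/10.
Sharp Poincaré constant on H^1_0(0, π) is C_P = L/π = 1, achieved by sin(x).
A polynomial bump cannot attain the sharp Poincaré constant (only the first sine eigenfunction does), so the ratio is strictly less than C_P, consistent with ||u||_L² ≤ C_P ||u'||_L².


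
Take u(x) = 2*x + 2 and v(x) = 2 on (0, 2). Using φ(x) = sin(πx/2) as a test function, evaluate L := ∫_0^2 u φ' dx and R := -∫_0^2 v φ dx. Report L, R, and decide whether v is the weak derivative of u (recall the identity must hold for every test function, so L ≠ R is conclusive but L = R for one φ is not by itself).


LHS = -8/π, RHS = -8/π. Yes, v = u' weakly.

u(x) = 2*x + 2, classical derivative u'(x) = 2.
φ(x) = sin(πx/2), so φ'(x) = π*cos(π*x/2)/2.
Note φ(0) = φ(2) = 0, so the boundary term u·φ vanishes.
LHS = ∫_0^2 u(x) φ'(x) dx = ∫_0^2 (π*x*cos(π*x/2) + π*cos(π*x/2)) dx. Term by term:
  ∫_0^2 π*cos(π*x/2) dx = 0;  ∫_0^2 π*x*cos(π*x/2) dx = -8/π.
Sum: 0 − 8/π = -8/π.
So LHS = -8/π.
∫_0^2 v(x) φ(x) dx = ∫_0^2 (2*sin(π*x/2)) dx. Term by term:
  ∫_0^2 2*sin(π*x/2) dx = 8/π.
So RHS = -∫_0^2 v(x) φ(x) dx = -8/π.
LHS = RHS, so the identity holds for this test φ.
Moreover u is smooth here and v(x) = u'(x) = 2 pointwise, so the identity holds for every test function. Hence v is the weak derivative of u.


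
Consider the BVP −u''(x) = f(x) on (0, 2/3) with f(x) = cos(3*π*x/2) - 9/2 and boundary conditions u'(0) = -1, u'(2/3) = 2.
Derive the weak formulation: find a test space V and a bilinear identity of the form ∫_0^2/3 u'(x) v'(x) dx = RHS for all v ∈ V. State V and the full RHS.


V = H^1(0, 2/3) (v unrestricted at boundary; u is determined up to an additive constant); weak form: ∫_0^2/3 u'v' dx = ∫_0^2/3 (cos(3*π*x/2) - 9/2) v dx + 2·v(2/3) + v(0) for all v ∈ V.

Multiply both sides by a test function v and integrate from 0 to 2/3:
  ∫_0^2/3 −u''(x) v(x) dx = ∫_0^2/3 f(x) v(x) dx.
Integrate the LHS by parts once:
  ∫_0^2/3 −u'' v dx = −[u'(x) v(x)]_0^2/3 + ∫_0^2/3 u'(x) v'(x) dx.
Thus ∫_0^2/3 u'(x) v'(x) dx = ∫_0^2/3 f(x) v(x) dx + [u'(x) v(x)]_0^2/3.
Choose V so that boundary terms are either known or forced to vanish.
u has inhomogeneous Neumann u'(0) = -1, u'(2/3) = 2. [u' v]_0^2/3 = (2)·v(2/3) − (-1)·v(0) = 2·v(2/3) + v(0). Take V = H^1(0, 2/3); boundary term becomes part of RHS.
Weak formulation: find u (satisfying any essential BC) such that ∫_0^2/3 u'(x) v'(x) dx = ∫_0^2/3 f v dx + 2·v(2/3) + v(0) for all v ∈ V (Neumann data are natural BCs: they enter the RHS as boundary terms).
Substituting f(x) = cos(3*π*x/2) - 9/2, the right-hand side is ∫_0^2/3 (cos(3*π*x/2) - 9/2) v dx + 2·v(2/3) + v(0).
Compatibility check (pure Neumann): taking v ≡ 1 ∈ V gives 0 = ∫_0^2/3 f dx + (2) − (-1), i.e. ∫_0^2/3 f dx must equal u'(0) − u'(2/3) = -3. Indeed ∫_0^2/3 (cos(3*π*x/2) - 9/2) dx = -3, so the data are compatible. The solution is then unique only up to an additive constant (fix it e.g. by requiring ∫_0^2/3 u dx = 0).


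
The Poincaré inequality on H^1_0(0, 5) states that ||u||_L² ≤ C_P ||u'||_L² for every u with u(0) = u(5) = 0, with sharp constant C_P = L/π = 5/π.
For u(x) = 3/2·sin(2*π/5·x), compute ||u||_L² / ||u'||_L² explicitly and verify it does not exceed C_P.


||u||_L² / ||u'||_L² = 5/(2*π) < C_P = 5/π.

u(x) = 3/2·sin(2*π/5·x), so u'(x) = 3*π*cos(2*π*x/5)/5.
Writing u(x) = A·sin(kπx/L) with A = 3/2 and k = 2, use ∫_0^L sin²(kπx/L) dx = L/2 and ∫_0^L cos²(kπx/L) dx = L/2.
u² = 9/4·sin²(2*π/5·x) and (u')² = 9*π^2/25·cos²(2*π/5·x), and each of sin², cos² integrates to L/2 = 5/2 over (0, 5).
∫_0^5 u² dx = 45/8, so ||u||_L² = 3*sqrt(10)/4.
∫_0^5 (u')² dx = 9*π^2/10, so ||u'||_L² = 3*sqrt(10)*π/10.
Ratio ||u||_L² / ||u'||_L² = 5/(2*π).
Sharp Poincaré constant on H^1_0(0, 5) is C_P = L/π = 5/π, achieved by sin(π/5·x).
This is the k = 2 harmonic; the ratio L/(kπ) is strictly less than C_P = L/π, consistent with the sharp inequality ||u||_L² ≤ C_P ||u'||_L².


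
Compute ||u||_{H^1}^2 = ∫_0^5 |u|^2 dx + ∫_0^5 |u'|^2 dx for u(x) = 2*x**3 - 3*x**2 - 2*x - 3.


||u||_{H^1}^2 = 571190/21

The H^1 norm (squared) on an interval (0, L) is
  ||u||_{H^1}^2 = ∫_0^L u(x)^2 dx + ∫_0^L u'(x)^2 dx.
Compute u'(x) = 6*x**2 - 6*x - 2.
Then u(x)^2 = 4*x**6 - 12*x**5 + x**4 + 22*x**2 + 12*x + 9 and u'(x)^2 = 36*x**4 - 72*x**3 + 12*x**2 + 24*x + 4.
Integrate each monomial from 0 to 5 using ∫_0^5 c·x^n dx = c·5^(n+1)/(n+1):
  ∫_0^5 u(x)^2 dx = ∫_0^5 (4*x^6 - 12*x^5 + x^4 + 22*x^2 + 12*x + 9) dx. Term by term:
    ∫_0^5 4*x^6 dx = 312500/7;  ∫_0^5 -12*x^5 dx = -31250;  ∫_0^5 x^4 dx = 625;
    ∫_0^5 22*x^2 dx = 2750/3;  ∫_0^5 12*x dx = 150;  ∫_0^5 9 dx = 45.
  Sum: 312500/7 − 31250 + 625 + 2750/3 + 150 + 45 = 317720/21.
  ∫_0^5 u'(x)^2 dx = ∫_0^5 (36*x^4 - 72*x^3 + 12*x^2 + 24*x + 4) dx. Term by term:
    ∫_0^5 36*x^4 dx = 22500;  ∫_0^5 -72*x^3 dx = -11250;  ∫_0^5 12*x^2 dx = 500;
    ∫_0^5 24*x dx = 300;  ∫_0^5 4 dx = 20.
  Sum: 22500 − 11250 + 500 + 300 + 20 = 12070.
Adding: ||u||_{H^1}^2 = 317720/21 + 12070 = 571190/21.


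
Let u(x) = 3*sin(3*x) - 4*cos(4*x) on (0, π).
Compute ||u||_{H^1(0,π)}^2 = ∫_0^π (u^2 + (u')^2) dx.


||u||_{H^1(0,π)}^2 = 2448/7 + 181*π

u'(x) = 16*sin(4*x) + 9*cos(3*x).
Expand u² and (u')² and integrate term by term on (0, π), using: for integers n ≥ 1, ∫_0^π sin²(nx) dx = ∫_0^π cos²(nx) dx = π/2; for n ≠ n', ∫_0^π sin(nx)sin(n'x) dx = ∫_0^π cos(nx)cos(n'x) dx = 0; and by product-to-sum, ∫_0^π sin(nx)cos(n'x) dx = ½∫_0^π [sin((n+n')x) + sin((n−n')x)] dx, which is 0 when n+n' is even and 2n/(n²−n'²) when n+n' is odd (it need not vanish on (0, π)).
  u² squared terms: (-4)²·∫cos(4x)² dx = 16·π/2 = 8*π;  (3)²·∫sin(3x)² dx = 9·π/2 = 9*π/2.
  u² cross terms: 2·(-4)·(3)·∫cos(4x)·sin(3x) dx = -24·(-6/7) = 144/7.
  So ∫_0^π u² dx = 8*π + 9*π/2 + 144/7 = 144/7 + 25*π/2.
  (u')² squared terms: (9)²·∫cos(3x)² dx = 81·π/2 = 81*π/2;  (16)²·∫sin(4x)² dx = 256·π/2 = 128*π.
  (u')² cross terms: 2·(9)·(16)·∫cos(3x)·sin(4x) dx = 288·(8/7) = 2304/7.
  So ∫_0^π (u')² dx = 81*π/2 + 128*π + 2304/7 = 2304/7 + 337*π/2.
||u||_{H^1}^2 = (144/7 + 25*π/2) + (2304/7 + 337*π/2) = 2448/7 + 181*π.


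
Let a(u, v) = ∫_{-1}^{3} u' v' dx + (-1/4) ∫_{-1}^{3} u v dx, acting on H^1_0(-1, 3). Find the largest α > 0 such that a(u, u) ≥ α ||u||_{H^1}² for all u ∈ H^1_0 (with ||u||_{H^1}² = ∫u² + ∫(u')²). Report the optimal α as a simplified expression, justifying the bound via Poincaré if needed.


α = (-4 + π^2)/(π^2 + 16)

Coercivity of a(·,·) on H^1_0(-1, 3) means a(u, u) ≥ α ||u||_{H^1}² for every u ∈ H^1_0.
The interval has length L = 4, and Poincaré/coercivity depend only on L. Here a(u, u) = ∫(u')² + (-1/4)·∫u².
Here c = -1/4 < 0 with |c| < (π/L)² = π^2/16, so coercivity still holds. The condition a(u,u) ≥ α||u||_{H^1}² reads (1−α)∫(u')² ≥ (α−c)∫u². Any admissible α is ≤ 1 (rapidly oscillating u have ∫u²/∫(u')² → 0), and α = 1 would force 0 ≥ (1−c)∫u², impossible since c < 1; so 1−α > 0. By the sharp Poincaré inequality on H^1_0 of an interval of length L, ∫(u')² ≥ (π/L)²∫u² with equality for the first sine mode sin(π(x−x₀)/L) (x₀ the left endpoint), so the inequality holds for all u iff (1−α)(π/L)² ≥ α − c, i.e. α ≤ ((π/L)² + c)/((π/L)² + 1) = (1 + c(L/π)²)/(1 + (L/π)²). (Direct route, valid since c ≤ 0: Poincaré gives c∫u² ≥ c(L/π)²∫(u')², so a(u,u) ≥ (1 + c(L/π)²)∫(u')², while ||u||_{H^1}² ≤ (1 + (L/π)²)∫(u')²; dividing yields the same α.) With (π/L)² = π^2/16 and c = -1/4, the largest admissible constant is α = ((π/L)² + c)/((π/L)² + 1).
Simplifying, α = (-4 + π^2)/(π^2 + 16).


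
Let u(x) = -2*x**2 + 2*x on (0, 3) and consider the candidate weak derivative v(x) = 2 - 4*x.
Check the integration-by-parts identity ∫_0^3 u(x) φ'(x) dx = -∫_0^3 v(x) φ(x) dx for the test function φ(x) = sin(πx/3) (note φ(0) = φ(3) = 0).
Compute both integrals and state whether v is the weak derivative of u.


LHS = 24/π, RHS = 24/π. Yes, v = u' weakly.

u(x) = -2*x**2 + 2*x, classical derivative u'(x) = 2 - 4*x.
φ(x) = sin(πx/3), so φ'(x) = π*cos(π*x/3)/3.
Note φ(0) = φ(3) = 0, so the boundary term u·φ vanishes.
LHS = ∫_0^3 u(x) φ'(x) dx = ∫_0^3 (-2*π*x^2*cos(π*x/3)/3 + 2*π*x*cos(π*x/3)/3) dx. Term by term:
  ∫_0^3 -2*π*x^2*cos(π*x/3)/3 dx = 36/π;  ∫_0^3 2*π*x*cos(π*x/3)/3 dx = -12/π.
Sum: 36/π − 12/π = 24/π.
So LHS = 24/π.
∫_0^3 v(x) φ(x) dx = ∫_0^3 (-4*x*sin(π*x/3) + 2*sin(π*x/3)) dx. Term by term:
  ∫_0^3 2*sin(π*x/3) dx = 12/π;  ∫_0^3 -4*x*sin(π*x/3) dx = -36/π.
Sum: 12/π − 36/π = -24/π.
So RHS = -∫_0^3 v(x) φ(x) dx = 24/π.
LHS = RHS, so the identity holds for this test φ.
Moreover u is smooth here and v(x) = u'(x) = 2 - 4*x pointwise, so the identity holds for every test function. Hence v is the weak derivative of u.


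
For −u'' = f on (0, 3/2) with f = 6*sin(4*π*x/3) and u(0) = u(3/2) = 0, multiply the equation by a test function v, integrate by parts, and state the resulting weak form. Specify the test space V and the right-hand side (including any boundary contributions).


V = H^1_0(0, 3/2) (so v(0) = v(3/2) = 0); weak form: ∫_0^3/2 u'v' dx = ∫_0^3/2 (6*sin(4*π*x/3)) v dx for all v ∈ V.

Multiply both sides by a test function v and integrate from 0 to 3/2:
  ∫_0^3/2 −u''(x) v(x) dx = ∫_0^3/2 f(x) v(x) dx.
Integrate the LHS by parts once:
  ∫_0^3/2 −u'' v dx = −[u'(x) v(x)]_0^3/2 + ∫_0^3/2 u'(x) v'(x) dx.
Thus ∫_0^3/2 u'(x) v'(x) dx = ∫_0^3/2 f(x) v(x) dx + [u'(x) v(x)]_0^3/2.
Choose V so that boundary terms are either known or forced to vanish.
u is Dirichlet: u(0) = u(3/2) = 0. Let V = H^1_0(0, 3/2); then v(0) = v(3/2) = 0, and [u' v]_0^3/2 = 0.
Weak formulation: find u (satisfying any essential BC) such that ∫_0^3/2 u'(x) v'(x) dx = ∫_0^3/2 f v dx for all v ∈ V.
Substituting f(x) = 6*sin(4*π*x/3), the right-hand side is ∫_0^3/2 (6*sin(4*π*x/3)) v dx.


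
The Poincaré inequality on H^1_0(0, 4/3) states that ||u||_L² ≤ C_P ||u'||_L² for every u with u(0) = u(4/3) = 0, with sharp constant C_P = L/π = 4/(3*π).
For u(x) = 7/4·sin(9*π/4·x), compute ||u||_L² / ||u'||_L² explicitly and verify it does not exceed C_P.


||u||_L² / ||u'||_L² = 4/(9*π) < C_P = 4/(3*π).

u(x) = 7/4·sin(9*π/4·x), so u'(x) = 63*π*cos(9*π*x/4)/16.
Writing u(x) = A·sin(kπx/L) with A = 7/4 and k = 3, use ∫_0^L sin²(kπx/L) dx = L/2 and ∫_0^L cos²(kπx/L) dx = L/2.
u² = 49/16·sin²(9*π/4·x) and (u')² = 3969*π^2/256·cos²(9*π/4·x), and each of sin², cos² integrates to L/2 = 2/3 over (0, 4/3).
∫_0^4/3 u² dx = 49/24, so ||u||_L² = 7*sqrt(6)/12.
∫_0^4/3 (u')² dx = 1323*π^2/128, so ||u'||_L² = 21*sqrt(6)*π/16.
Ratio ||u||_L² / ||u'||_L² = 4/(9*π).
Sharp Poincaré constant on H^1_0(0, 4/3) is C_P = L/π = 4/(3*π), achieved by sin(3*π/4·x).
This is the k = 3 harmonic; the ratio L/(kπ) is strictly less than C_P = L/π, consistent with the sharp inequality ||u||_L² ≤ C_P ||u'||_L².


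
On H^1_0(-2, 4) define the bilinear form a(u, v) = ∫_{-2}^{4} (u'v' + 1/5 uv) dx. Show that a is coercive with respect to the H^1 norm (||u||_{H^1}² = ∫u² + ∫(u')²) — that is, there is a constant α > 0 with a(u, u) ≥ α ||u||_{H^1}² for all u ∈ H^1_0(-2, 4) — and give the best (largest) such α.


α = (36/5 + π^2)/(π^2 + 36)

Coercivity of a(·,·) on H^1_0(-2, 4) means a(u, u) ≥ α ||u||_{H^1}² for every u ∈ H^1_0.
The interval has length L = 6, and Poincaré/coercivity depend only on L. Here a(u, u) = ∫(u')² + (1/5)·∫u².
Here 0 < c = 1/5 < 1. The condition a(u,u) ≥ α||u||_{H^1}² reads (1−α)∫(u')² ≥ (α−c)∫u². Any admissible α is ≤ 1 (rapidly oscillating u have ∫u²/∫(u')² → 0), and α = 1 would force 0 ≥ (1−c)∫u², impossible since c < 1; so 1−α > 0. By the sharp Poincaré inequality on H^1_0 of an interval of length L, ∫(u')² ≥ (π/L)²∫u² with equality for the first sine mode sin(π(x−x₀)/L) (x₀ the left endpoint), so the inequality holds for all u iff (1−α)(π/L)² ≥ α − c, i.e. α ≤ ((π/L)² + c)/((π/L)² + 1) = (1 + c(L/π)²)/(1 + (L/π)²). With (π/L)² = π^2/36 and c = 1/5, the largest admissible constant is α = ((π/L)² + c)/((π/L)² + 1).
Simplifying, α = (36/5 + π^2)/(π^2 + 36).


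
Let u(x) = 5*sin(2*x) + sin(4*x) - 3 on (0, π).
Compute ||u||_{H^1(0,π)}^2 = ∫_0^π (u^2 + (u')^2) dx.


||u||_{H^1(0,π)}^2 = 80*π

u'(x) = 10*cos(2*x) + 4*cos(4*x).
Expand u² and (u')² and integrate term by term on (0, π), using: for integers n ≥ 1, ∫_0^π sin²(nx) dx = ∫_0^π cos²(nx) dx = π/2; for n ≠ n', ∫_0^π sin(nx)sin(n'x) dx = ∫_0^π cos(nx)cos(n'x) dx = 0; and by product-to-sum, ∫_0^π sin(nx)cos(n'x) dx = ½∫_0^π [sin((n+n')x) + sin((n−n')x)] dx, which is 0 when n+n' is even and 2n/(n²−n'²) when n+n' is odd (it need not vanish on (0, π)). For the constant mode: ∫_0^π 1 dx = π, ∫_0^π cos(nx) dx = 0, ∫_0^π sin(nx) dx = (1−(−1)^n)/n.
  u² squared terms: (-3)²·∫1 dx = 9·π = 9*π;  (5)²·∫sin(2x)² dx = 25·π/2 = 25*π/2;  (1)²·∫sin(4x)² dx = 1·π/2 = π/2.
  u² cross terms: 2·(-3)·(5)·∫1·sin(2x) dx = -30·(0) = 0;  2·(-3)·(1)·∫1·sin(4x) dx = -6·(0) = 0;  2·(5)·(1)·∫sin(2x)·sin(4x) dx = 10·(0) = 0.
  So ∫_0^π u² dx = 9*π + 25*π/2 + π/2 + 0 + 0 + 0 = 22*π.
  (u')² squared terms: (4)²·∫cos(4x)² dx = 16·π/2 = 8*π;  (10)²·∫cos(2x)² dx = 100·π/2 = 50*π.
  (u')² cross terms: 2·(4)·(10)·∫cos(4x)·cos(2x) dx = 80·(0) = 0.
  So ∫_0^π (u')² dx = 8*π + 50*π + 0 = 58*π.
||u||_{H^1}^2 = (22*π) + (58*π) = 80*π.


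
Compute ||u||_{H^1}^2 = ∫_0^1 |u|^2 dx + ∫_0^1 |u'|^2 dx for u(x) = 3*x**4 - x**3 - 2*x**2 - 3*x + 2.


||u||_{H^1}^2 = 151/12

The H^1 norm (squared) on an interval (0, L) is
  ||u||_{H^1}^2 = ∫_0^L u(x)^2 dx + ∫_0^L u'(x)^2 dx.
Compute u'(x) = 12*x**3 - 3*x**2 - 4*x - 3.
Then u(x)^2 = 9*x**8 - 6*x**7 - 11*x**6 - 14*x**5 + 22*x**4 + 8*x**3 + x**2 - 12*x + 4 and u'(x)^2 = 144*x**6 - 72*x**5 - 87*x**4 - 48*x**3 + 34*x**2 + 24*x + 9.
Integrate each monomial from 0 to 1 using ∫_0^1 c·x^n dx = c·1^(n+1)/(n+1):
  ∫_0^1 u(x)^2 dx = ∫_0^1 (9*x^8 - 6*x^7 - 11*x^6 - 14*x^5 + 22*x^4 + 8*x^3 + x^2 - 12*x + 4) dx. Term by term:
    ∫_0^1 9*x^8 dx = 1;  ∫_0^1 -6*x^7 dx = -3/4;  ∫_0^1 -11*x^6 dx = -11/7;
    ∫_0^1 -14*x^5 dx = -7/3;  ∫_0^1 22*x^4 dx = 22/5;  ∫_0^1 8*x^3 dx = 2;
    ∫_0^1 x^2 dx = 1/3;  ∫_0^1 -12*x dx = -6;  ∫_0^1 4 dx = 4.
  Sum: 1 − 3/4 − 11/7 − 7/3 + 22/5 + 2 + 1/3 − 6 + 4 = 151/140.
  ∫_0^1 u'(x)^2 dx = ∫_0^1 (144*x^6 - 72*x^5 - 87*x^4 - 48*x^3 + 34*x^2 + 24*x + 9) dx. Term by term:
    ∫_0^1 144*x^6 dx = 144/7;  ∫_0^1 -72*x^5 dx = -12;  ∫_0^1 -87*x^4 dx = -87/5;
    ∫_0^1 -48*x^3 dx = -12;  ∫_0^1 34*x^2 dx = 34/3;  ∫_0^1 24*x dx = 12;
    ∫_0^1 9 dx = 9.
  Sum: 144/7 − 12 − 87/5 − 12 + 34/3 + 12 + 9 = 1208/105.
Adding: ||u||_{H^1}^2 = 151/140 + 1208/105 = 151/12.


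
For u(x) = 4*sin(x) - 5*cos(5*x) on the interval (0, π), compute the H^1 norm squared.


||u||_{H^1(0,π)}^2 = 341*π

u'(x) = 25*sin(5*x) + 4*cos(x).
Expand u² and (u')² and integrate term by term on (0, π), using: for integers n ≥ 1, ∫_0^π sin²(nx) dx = ∫_0^π cos²(nx) dx = π/2; for n ≠ n', ∫_0^π sin(nx)sin(n'x) dx = ∫_0^π cos(nx)cos(n'x) dx = 0; and by product-to-sum, ∫_0^π sin(nx)cos(n'x) dx = ½∫_0^π [sin((n+n')x) + sin((n−n')x)] dx, which is 0 when n+n' is even and 2n/(n²−n'²) when n+n' is odd (it need not vanish on (0, π)).
  u² squared terms: (-5)²·∫cos(5x)² dx = 25·π/2 = 25*π/2;  (4)²·∫sin(x)² dx = 16·π/2 = 8*π.
  u² cross terms: 2·(-5)·(4)·∫cos(5x)·sin(x) dx = -40·(0) = 0.
  So ∫_0^π u² dx = 25*π/2 + 8*π + 0 = 41*π/2.
  (u')² squared terms: (4)²·∫cos(x)² dx = 16·π/2 = 8*π;  (25)²·∫sin(5x)² dx = 625·π/2 = 625*π/2.
  (u')² cross terms: 2·(4)·(25)·∫cos(x)·sin(5x) dx = 200·(0) = 0.
  So ∫_0^π (u')² dx = 8*π + 625*π/2 + 0 = 641*π/2.
||u||_{H^1}^2 = (41*π/2) + (641*π/2) = 341*π.


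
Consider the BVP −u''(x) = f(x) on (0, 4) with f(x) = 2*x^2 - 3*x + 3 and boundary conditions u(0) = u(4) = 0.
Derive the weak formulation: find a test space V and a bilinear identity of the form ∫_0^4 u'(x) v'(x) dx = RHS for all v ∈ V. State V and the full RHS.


V = H^1_0(0, 4) (so v(0) = v(4) = 0); weak form: ∫_0^4 u'v' dx = ∫_0^4 (2*x^2 - 3*x + 3) v dx for all v ∈ V.

Multiply both sides by a test function v and integrate from 0 to 4:
  ∫_0^4 −u''(x) v(x) dx = ∫_0^4 f(x) v(x) dx.
Integrate the LHS by parts once:
  ∫_0^4 −u'' v dx = −[u'(x) v(x)]_0^4 + ∫_0^4 u'(x) v'(x) dx.
Thus ∫_0^4 u'(x) v'(x) dx = ∫_0^4 f(x) v(x) dx + [u'(x) v(x)]_0^4.
Choose V so that boundary terms are either known or forced to vanish.
u is Dirichlet: u(0) = u(4) = 0. Let V = H^1_0(0, 4); then v(0) = v(4) = 0, and [u' v]_0^4 = 0.
Weak formulation: find u (satisfying any essential BC) such that ∫_0^4 u'(x) v'(x) dx = ∫_0^4 f v dx for all v ∈ V.
Substituting f(x) = 2*x^2 - 3*x + 3, the right-hand side is ∫_0^4 (2*x^2 - 3*x + 3) v dx.


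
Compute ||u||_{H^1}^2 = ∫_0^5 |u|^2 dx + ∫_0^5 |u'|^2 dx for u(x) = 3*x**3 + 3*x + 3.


||u||_{H^1}^2 = 2353035/14

The H^1 norm (squared) on an interval (0, L) is
  ||u||_{H^1}^2 = ∫_0^L u(x)^2 dx + ∫_0^L u'(x)^2 dx.
Compute u'(x) = 9*x**2 + 3.
Then u(x)^2 = 9*x**6 + 18*x**4 + 18*x**3 + 9*x**2 + 18*x + 9 and u'(x)^2 = 81*x**4 + 54*x**2 + 9.
Integrate each monomial from 0 to 5 using ∫_0^5 c·x^n dx = c·5^(n+1)/(n+1):
  ∫_0^5 u(x)^2 dx = ∫_0^5 (9*x^6 + 18*x^4 + 18*x^3 + 9*x^2 + 18*x + 9) dx. Term by term:
    ∫_0^5 9*x^6 dx = 703125/7;  ∫_0^5 18*x^4 dx = 11250;  ∫_0^5 18*x^3 dx = 5625/2;
    ∫_0^5 9*x^2 dx = 375;  ∫_0^5 18*x dx = 225;  ∫_0^5 9 dx = 45.
  Sum: 703125/7 + 11250 + 5625/2 + 375 + 225 + 45 = 1612155/14.
  ∫_0^5 u'(x)^2 dx = ∫_0^5 (81*x^4 + 54*x^2 + 9) dx. Term by term:
    ∫_0^5 81*x^4 dx = 50625;  ∫_0^5 54*x^2 dx = 2250;  ∫_0^5 9 dx = 45.
  Sum: 50625 + 2250 + 45 = 52920.
Adding: ||u||_{H^1}^2 = 1612155/14 + 52920 = 2353035/14.


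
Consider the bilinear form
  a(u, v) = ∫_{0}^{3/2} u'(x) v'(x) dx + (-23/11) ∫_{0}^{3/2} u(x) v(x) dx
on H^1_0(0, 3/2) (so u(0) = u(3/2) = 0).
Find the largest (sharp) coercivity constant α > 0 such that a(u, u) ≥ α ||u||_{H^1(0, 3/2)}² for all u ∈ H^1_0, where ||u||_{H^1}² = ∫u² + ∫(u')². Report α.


α = (-207 + 44*π^2)/(11*(9 + 4*π^2))

Coercivity of a(·,·) on H^1_0(0, 3/2) means a(u, u) ≥ α ||u||_{H^1}² for every u ∈ H^1_0.
The interval has length L = 3/2, and Poincaré/coercivity depend only on L. Here a(u, u) = ∫(u')² + (-23/11)·∫u².
Here c = -23/11 < 0 with |c| < (π/L)² = 4*π^2/9, so coercivity still holds. The condition a(u,u) ≥ α||u||_{H^1}² reads (1−α)∫(u')² ≥ (α−c)∫u². Any admissible α is ≤ 1 (rapidly oscillating u have ∫u²/∫(u')² → 0), and α = 1 would force 0 ≥ (1−c)∫u², impossible since c < 1; so 1−α > 0. By the sharp Poincaré inequality on H^1_0 of an interval of length L, ∫(u')² ≥ (π/L)²∫u² with equality for the first sine mode sin(π(x−x₀)/L) (x₀ the left endpoint), so the inequality holds for all u iff (1−α)(π/L)² ≥ α − c, i.e. α ≤ ((π/L)² + c)/((π/L)² + 1) = (1 + c(L/π)²)/(1 + (L/π)²). (Direct route, valid since c ≤ 0: Poincaré gives c∫u² ≥ c(L/π)²∫(u')², so a(u,u) ≥ (1 + c(L/π)²)∫(u')², while ||u||_{H^1}² ≤ (1 + (L/π)²)∫(u')²; dividing yields the same α.) With (π/L)² = 4*π^2/9 and c = -23/11, the largest admissible constant is α = ((π/L)² + c)/((π/L)² + 1).
Simplifying, α = (-207 + 44*π^2)/(11*(9 + 4*π^2)).


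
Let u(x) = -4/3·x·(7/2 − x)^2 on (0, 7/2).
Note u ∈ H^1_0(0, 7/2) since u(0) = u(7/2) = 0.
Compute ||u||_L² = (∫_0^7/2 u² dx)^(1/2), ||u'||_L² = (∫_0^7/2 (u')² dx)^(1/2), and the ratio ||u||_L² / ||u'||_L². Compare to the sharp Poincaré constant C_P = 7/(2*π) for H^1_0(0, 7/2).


||u||_L² / ||u'||_L² = sqrt(14)/4 < C_P = 7/(2*π).

u(x) = -4/3·x·(7/2 − x)^2, so u'(x) = -4*x^2 + 56*x/3 - 49/3.
u(x) = -4/3·x·(7/2 − x)^2 vanishes at x = 0 and x = 7/2, so u ∈ H^1_0(0, 7/2). Differentiate via the product rule and integrate the resulting polynomials term by term.
  ∫_0^7/2 u² dx = ∫_0^7/2 (16*x^6/9 - 224*x^5/9 + 392*x^4/3 - 2744*x^3/9 + 2401*x^2/9) dx. Term by term:
    ∫_0^7/2 16*x^6/9 dx = 117649/72;  ∫_0^7/2 -224*x^5/9 dx = -823543/108;  ∫_0^7/2 392*x^4/3 dx = 823543/60;
    ∫_0^7/2 -2744*x^3/9 dx = -823543/72;  ∫_0^7/2 2401*x^2/9 dx = 823543/216.
  Sum: 117649/72 − 823543/108 + 823543/60 − 823543/72 + 823543/216 = 117649/1080.
  ∫_0^7/2 (u')² dx = ∫_0^7/2 (16*x^4 - 448*x^3/3 + 4312*x^2/9 - 5488*x/9 + 2401/9) dx. Term by term:
    ∫_0^7/2 16*x^4 dx = 16807/10;  ∫_0^7/2 -448*x^3/3 dx = -16807/3;  ∫_0^7/2 4312*x^2/9 dx = 184877/27;
    ∫_0^7/2 -5488*x/9 dx = -33614/9;  ∫_0^7/2 2401/9 dx = 16807/18.
  Sum: 16807/10 − 16807/3 + 184877/27 − 33614/9 + 16807/18 = 16807/135.
∫_0^7/2 u² dx = 117649/1080, so ||u||_L² = 343*sqrt(30)/180.
∫_0^7/2 (u')² dx = 16807/135, so ||u'||_L² = 49*sqrt(105)/45.
Ratio ||u||_L² / ||u'||_L² = sqrt(14)/4.
Sharp Poincaré constant on H^1_0(0, 7/2) is C_P = L/π = 7/(2*π), achieved by sin(2*π/7·x).
A polynomial bump cannot attain the sharp Poincaré constant (only the first sine eigenfunction does), so the ratio is strictly less than C_P, consistent with ||u||_L² ≤ C_P ||u'||_L².


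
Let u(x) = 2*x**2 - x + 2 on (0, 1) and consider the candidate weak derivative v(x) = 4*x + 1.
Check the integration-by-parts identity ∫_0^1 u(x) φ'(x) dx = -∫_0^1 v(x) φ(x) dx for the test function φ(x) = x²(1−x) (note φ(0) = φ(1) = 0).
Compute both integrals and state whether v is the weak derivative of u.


LHS = -7/60, RHS = -17/60. No, v is not the weak derivative of u.

u(x) = 2*x**2 - x + 2, classical derivative u'(x) = 4*x - 1.
φ(x) = x²(1−x), so φ'(x) = x*(2 - 3*x).
Note φ(0) = φ(1) = 0, so the boundary term u·φ vanishes.
LHS = ∫_0^1 u(x) φ'(x) dx = ∫_0^1 (-6*x^4 + 7*x^3 - 8*x^2 + 4*x) dx. Term by term:
  ∫_0^1 -6*x^4 dx = -6/5;  ∫_0^1 7*x^3 dx = 7/4;  ∫_0^1 -8*x^2 dx = -8/3;
  ∫_0^1 4*x dx = 2.
Sum: -6/5 + 7/4 − 8/3 + 2 = -7/60.
So LHS = -7/60.
∫_0^1 v(x) φ(x) dx = ∫_0^1 (-4*x^4 + 3*x^3 + x^2) dx. Term by term:
  ∫_0^1 -4*x^4 dx = -4/5;  ∫_0^1 3*x^3 dx = 3/4;  ∫_0^1 x^2 dx = 1/3.
Sum: -4/5 + 3/4 + 1/3 = 17/60.
So RHS = -∫_0^1 v(x) φ(x) dx = -17/60.
LHS − RHS = 1/6 ≠ 0, so the identity fails.
(For a valid weak derivative the identity must hold for EVERY test function, in particular this one. The failure shows v is NOT the weak derivative of u.)
Correct weak derivative would be u'(x) = 4*x - 1.


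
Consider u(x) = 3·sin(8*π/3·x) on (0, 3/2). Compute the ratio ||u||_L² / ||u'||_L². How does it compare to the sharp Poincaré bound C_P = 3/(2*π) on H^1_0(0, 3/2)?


||u||_L² / ||u'||_L² = 3/(8*π) < C_P = 3/(2*π).

u(x) = 3·sin(8*π/3·x), so u'(x) = 8*π*cos(8*π*x/3).
Writing u(x) = A·sin(kπx/L) with A = 3 and k = 4, use ∫_0^L sin²(kπx/L) dx = L/2 and ∫_0^L cos²(kπx/L) dx = L/2.
u² = 9·sin²(8*π/3·x) and (u')² = 64*π^2·cos²(8*π/3·x), and each of sin², cos² integrates to L/2 = 3/4 over (0, 3/2).
∫_0^3/2 u² dx = 27/4, so ||u||_L² = 3*sqrt(3)/2.
∫_0^3/2 (u')² dx = 48*π^2, so ||u'||_L² = 4*sqrt(3)*π.
Ratio ||u||_L² / ||u'||_L² = 3/(8*π).
Sharp Poincaré constant on H^1_0(0, 3/2) is C_P = L/π = 3/(2*π), achieved by sin(2*π/3·x).
This is the k = 4 harmonic; the ratio L/(kπ) is strictly less than C_P = L/π, consistent with the sharp inequality ||u||_L² ≤ C_P ||u'||_L².


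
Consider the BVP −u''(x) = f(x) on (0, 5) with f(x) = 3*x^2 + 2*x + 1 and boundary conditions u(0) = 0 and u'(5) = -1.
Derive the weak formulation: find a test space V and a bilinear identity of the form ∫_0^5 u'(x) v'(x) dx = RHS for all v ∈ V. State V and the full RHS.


V = {v ∈ H^1(0, 5) : v(0) = 0} (test functions vanish at x = 0 where u is specified); weak form: ∫_0^5 u'v' dx = ∫_0^5 (3*x^2 + 2*x + 1) v dx − v(5) for all v ∈ V.

Multiply both sides by a test function v and integrate from 0 to 5:
  ∫_0^5 −u''(x) v(x) dx = ∫_0^5 f(x) v(x) dx.
Integrate the LHS by parts once:
  ∫_0^5 −u'' v dx = −[u'(x) v(x)]_0^5 + ∫_0^5 u'(x) v'(x) dx.
Thus ∫_0^5 u'(x) v'(x) dx = ∫_0^5 f(x) v(x) dx + [u'(x) v(x)]_0^5.
Choose V so that boundary terms are either known or forced to vanish.
Mixed BC: u(0) = 0 (Dirichlet) and u'(5) = -1 (Neumann). Define V = {v ∈ H^1(0, 5) : v(0) = 0}. Then [u' v]_0^5 = u'(5)·v(5) − u'(0)·0 = − v(5).
Weak formulation: find u (satisfying any essential BC) such that ∫_0^5 u'(x) v'(x) dx = ∫_0^5 f v dx − v(5) for all v ∈ V (Dirichlet at 0 absorbed into V; Neumann datum at x = 5 contributes the boundary term).
Substituting f(x) = 3*x^2 + 2*x + 1, the right-hand side is ∫_0^5 (3*x^2 + 2*x + 1) v dx − v(5).


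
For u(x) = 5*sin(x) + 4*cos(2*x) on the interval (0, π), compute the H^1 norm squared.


||u||_{H^1(0,π)}^2 = -400/3 + 65*π

u'(x) = -8*sin(2*x) + 5*cos(x).
Expand u² and (u')² and integrate term by term on (0, π), using: for integers n ≥ 1, ∫_0^π sin²(nx) dx = ∫_0^π cos²(nx) dx = π/2; for n ≠ n', ∫_0^π sin(nx)sin(n'x) dx = ∫_0^π cos(nx)cos(n'x) dx = 0; and by product-to-sum, ∫_0^π sin(nx)cos(n'x) dx = ½∫_0^π [sin((n+n')x) + sin((n−n')x)] dx, which is 0 when n+n' is even and 2n/(n²−n'²) when n+n' is odd (it need not vanish on (0, π)).
  u² squared terms: (4)²·∫cos(2x)² dx = 16·π/2 = 8*π;  (5)²·∫sin(x)² dx = 25·π/2 = 25*π/2.
  u² cross terms: 2·(4)·(5)·∫cos(2x)·sin(x) dx = 40·(-2/3) = -80/3.
  So ∫_0^π u² dx = 8*π + 25*π/2 − 80/3 = -80/3 + 41*π/2.
  (u')² squared terms: (-8)²·∫sin(2x)² dx = 64·π/2 = 32*π;  (5)²·∫cos(x)² dx = 25·π/2 = 25*π/2.
  (u')² cross terms: 2·(-8)·(5)·∫sin(2x)·cos(x) dx = -80·(4/3) = -320/3.
  So ∫_0^π (u')² dx = 32*π + 25*π/2 − 320/3 = -320/3 + 89*π/2.
||u||_{H^1}^2 = (-80/3 + 41*π/2) + (-320/3 + 89*π/2) = -400/3 + 65*π.
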